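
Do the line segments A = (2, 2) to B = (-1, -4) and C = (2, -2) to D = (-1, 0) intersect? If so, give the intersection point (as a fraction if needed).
Yes; intersection at (1/2, -1) (t = 1/2 on AB, s = 1/2 on CD)

Parametrize AB as A + t(B − A) = (2 + -3 t, 2 + -6 t) and CD as C + s(D − C) = (2 + -3 s, -2 + 2 s). Solve the linear system for (t, s). Determinant = 24 ≠ 0, so a unique intersection of the containing lines exists. Solution: t = 1/2, s = 1/2 — both in [0, 1], so the segments cross. Intersection point: (1/2, -1).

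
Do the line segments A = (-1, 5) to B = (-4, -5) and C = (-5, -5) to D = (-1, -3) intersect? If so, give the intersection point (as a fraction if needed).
Yes; intersection at (-65/17, -75/17) (t = 16/17 on AB, s = 5/17 on CD)

Parametrize AB as A + t(B − A) = (-1 + -3 t, 5 + -10 t) and CD as C + s(D − C) = (-5 + 4 s, -5 + 2 s). Solve the linear system for (t, s). Determinant = -34 ≠ 0, so a unique intersection of the containing lines exists. Solution: t = 16/17, s = 5/17 — both in [0, 1], so the segments cross. Intersection point: (-65/17, -75/17).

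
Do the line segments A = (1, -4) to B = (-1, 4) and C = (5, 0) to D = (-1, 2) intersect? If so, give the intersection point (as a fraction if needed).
Yes; intersection at (-5/11, 20/11) (t = 8/11 on AB, s = 10/11 on CD)

Parametrize AB as A + t(B − A) = (1 + -2 t, -4 + 8 t) and CD as C + s(D − C) = (5 + -6 s, 0 + 2 s). Solve the linear system for (t, s). Determinant = -44 ≠ 0, so a unique intersection of the containing lines exists. Solution: t = 8/11, s = 10/11 — both in [0, 1], so the segments cross. Intersection point: (-5/11, 20/11).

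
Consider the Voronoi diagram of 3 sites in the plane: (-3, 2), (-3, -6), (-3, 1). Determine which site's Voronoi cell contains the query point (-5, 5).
Nearest site = (-3, 2)

The Voronoi cell of site s contains exactly those query points closer to s than to any other site. Compute squared distances from q = (-5, 5) to each site:
  (-3 − -5)² + (2 − 5)² = 13
  (-3 − -5)² + (1 − 5)² = 20
  (-3 − -5)² + (-6 − 5)² = 125
Minimum is attained by (-3, 2), so q lies in its Voronoi cell.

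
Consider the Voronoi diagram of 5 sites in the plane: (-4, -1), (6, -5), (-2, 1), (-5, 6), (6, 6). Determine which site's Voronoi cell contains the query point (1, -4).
Nearest site = (6, -5)

The Voronoi cell of site s contains exactly those query points closer to s than to any other site. Compute squared distances from q = (1, -4) to each site:
  (6 − 1)² + (-5 − -4)² = 26
  (-4 − 1)² + (-1 − -4)² = 34
  (-2 − 1)² + (1 − -4)² = 34
  (6 − 1)² + (6 − -4)² = 125
  (-5 − 1)² + (6 − -4)² = 136
Minimum is attained by (6, -5), so q lies in its Voronoi cell.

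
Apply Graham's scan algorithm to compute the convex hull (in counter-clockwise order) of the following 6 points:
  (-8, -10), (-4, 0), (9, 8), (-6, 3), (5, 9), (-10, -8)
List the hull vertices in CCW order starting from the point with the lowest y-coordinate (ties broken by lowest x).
Hull (CCW) = [(-8, -10), (9, 8), (5, 9), (-6, 3), (-10, -8)]

Graham scan procedure:
  1. Find the pivot p₀ = point with lowest y (tie → lowest x): (-8, -10).
  2. Sort the remaining points by polar angle around p₀.
  3. Walk through sorted points, maintaining a stack; pop the top while the last three entries make a non-left turn (cross product ≤ 0).
  4. Final stack is the convex hull in CCW order: (-8, -10), (9, 8), (5, 9), (-6, 3), (-10, -8).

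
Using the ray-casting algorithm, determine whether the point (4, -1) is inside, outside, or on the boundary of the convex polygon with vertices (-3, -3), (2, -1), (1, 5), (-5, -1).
The point (4, -1) lies strictly outside the polygon

Cast a horizontal ray to the right from the query point and count how many polygon edges it crosses (each edge strictly once or zero times, handled with the usual half-open convention). 
Parity of crossings → even ⇒ outside.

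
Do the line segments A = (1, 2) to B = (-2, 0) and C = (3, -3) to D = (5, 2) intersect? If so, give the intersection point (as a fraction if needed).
No (intersection of containing lines falls outside at least one segment)

Parametrize and solve: t = -20/11, s = 19/11. At least one of these is outside [0, 1], so the segments do not intersect.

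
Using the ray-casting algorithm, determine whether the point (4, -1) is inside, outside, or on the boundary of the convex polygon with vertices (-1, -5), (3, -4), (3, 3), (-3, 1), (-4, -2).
The point (4, -1) lies strictly outside the polygon

Cast a horizontal ray to the right from the query point and count how many polygon edges it crosses (each edge strictly once or zero times, handled with the usual half-open convention). 
Parity of crossings → even ⇒ outside.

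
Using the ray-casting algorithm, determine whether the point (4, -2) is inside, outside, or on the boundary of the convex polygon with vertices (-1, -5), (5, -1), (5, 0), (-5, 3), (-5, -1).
The point (4, -2) lies strictly outside the polygon

Cast a horizontal ray to the right from the query point and count how many polygon edges it crosses (each edge strictly once or zero times, handled with the usual half-open convention). 
Parity of crossings → even ⇒ outside.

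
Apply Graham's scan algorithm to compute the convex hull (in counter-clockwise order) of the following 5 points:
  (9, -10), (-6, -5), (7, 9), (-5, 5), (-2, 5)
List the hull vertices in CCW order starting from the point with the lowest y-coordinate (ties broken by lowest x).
Hull (CCW) = [(9, -10), (7, 9), (-5, 5), (-6, -5)]

Graham scan procedure:
  1. Find the pivot p₀ = point with lowest y (tie → lowest x): (9, -10).
  2. Sort the remaining points by polar angle around p₀.
  3. Walk through sorted points, maintaining a stack; pop the top while the last three entries make a non-left turn (cross product ≤ 0).
  4. Final stack is the convex hull in CCW order: (9, -10), (7, 9), (-5, 5), (-6, -5).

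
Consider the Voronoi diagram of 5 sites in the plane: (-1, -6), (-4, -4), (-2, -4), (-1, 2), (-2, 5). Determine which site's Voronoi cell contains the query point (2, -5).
Nearest site = (-1, -6)

The Voronoi cell of site s contains exactly those query points closer to s than to any other site. Compute squared distances from q = (2, -5) to each site:
  (-1 − 2)² + (-6 − -5)² = 10
  (-2 − 2)² + (-4 − -5)² = 17
  (-4 − 2)² + (-4 − -5)² = 37
  (-1 − 2)² + (2 − -5)² = 58
  (-2 − 2)² + (5 − -5)² = 116
Minimum is attained by (-1, -6), so q lies in its Voronoi cell.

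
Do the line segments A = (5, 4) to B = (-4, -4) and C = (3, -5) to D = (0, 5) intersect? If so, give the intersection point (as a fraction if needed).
Yes; intersection at (49/38, 40/57) (t = 47/114 on AB, s = 65/114 on CD)

Parametrize AB as A + t(B − A) = (5 + -9 t, 4 + -8 t) and CD as C + s(D − C) = (3 + -3 s, -5 + 10 s). Solve the linear system for (t, s). Determinant = 114 ≠ 0, so a unique intersection of the containing lines exists. Solution: t = 47/114, s = 65/114 — both in [0, 1], so the segments cross. Intersection point: (49/38, 40/57).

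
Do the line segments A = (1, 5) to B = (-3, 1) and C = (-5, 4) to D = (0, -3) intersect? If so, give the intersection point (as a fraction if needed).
Yes; intersection at (-35/12, 13/12) (t = 47/48 on AB, s = 5/12 on CD)

Parametrize AB as A + t(B − A) = (1 + -4 t, 5 + -4 t) and CD as C + s(D − C) = (-5 + 5 s, 4 + -7 s). Solve the linear system for (t, s). Determinant = -48 ≠ 0, so a unique intersection of the containing lines exists. Solution: t = 47/48, s = 5/12 — both in [0, 1], so the segments cross. Intersection point: (-35/12, 13/12).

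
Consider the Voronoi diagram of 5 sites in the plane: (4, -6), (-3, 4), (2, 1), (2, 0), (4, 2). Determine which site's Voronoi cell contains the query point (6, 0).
Nearest site = (4, 2)

The Voronoi cell of site s contains exactly those query points closer to s than to any other site. Compute squared distances from q = (6, 0) to each site:
  (4 − 6)² + (2 − 0)² = 8
  (2 − 6)² + (0 − 0)² = 16
  (2 − 6)² + (1 − 0)² = 17
  (4 − 6)² + (-6 − 0)² = 40
  (-3 − 6)² + (4 − 0)² = 97
Minimum is attained by (4, 2), so q lies in its Voronoi cell.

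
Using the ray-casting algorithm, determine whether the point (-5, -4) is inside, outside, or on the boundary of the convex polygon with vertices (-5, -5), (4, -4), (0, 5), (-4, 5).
The point (-5, -4) lies strictly outside the polygon

Cast a horizontal ray to the right from the query point and count how many polygon edges it crosses (each edge strictly once or zero times, handled with the usual half-open convention). 
Parity of crossings → even ⇒ outside.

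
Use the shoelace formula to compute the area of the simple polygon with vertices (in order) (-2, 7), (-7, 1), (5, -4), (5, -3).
Area = 52

Shoelace formula: Area = (1/2) |Σ_i (x_i · y_{i+1} − x_{i+1} · y_i)| (indices mod n). Compute each cross term:
  (-2)(1) − (-7)(7) = 47
  (-7)(-4) − (5)(1) = 23
  (5)(-3) − (5)(-4) = 5
  (5)(7) − (-2)(-3) = 29
Sum = 104, so (signed) Area = 104/2 = 52, |Area| = 52.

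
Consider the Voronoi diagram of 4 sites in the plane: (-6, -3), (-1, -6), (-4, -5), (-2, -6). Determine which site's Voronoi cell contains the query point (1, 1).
Nearest site = (-1, -6)

The Voronoi cell of site s contains exactly those query points closer to s than to any other site. Compute squared distances from q = (1, 1) to each site:
  (-1 − 1)² + (-6 − 1)² = 53
  (-2 − 1)² + (-6 − 1)² = 58
  (-4 − 1)² + (-5 − 1)² = 61
  (-6 − 1)² + (-3 − 1)² = 65
Minimum is attained by (-1, -6), so q lies in its Voronoi cell.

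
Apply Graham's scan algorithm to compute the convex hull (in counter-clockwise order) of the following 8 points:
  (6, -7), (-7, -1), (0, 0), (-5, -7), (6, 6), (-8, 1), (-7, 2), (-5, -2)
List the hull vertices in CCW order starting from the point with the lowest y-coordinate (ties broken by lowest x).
Hull (CCW) = [(-5, -7), (6, -7), (6, 6), (-7, 2), (-8, 1)]

Graham scan procedure:
  1. Find the pivot p₀ = point with lowest y (tie → lowest x): (-5, -7).
  2. Sort the remaining points by polar angle around p₀.
  3. Walk through sorted points, maintaining a stack; pop the top while the last three entries make a non-left turn (cross product ≤ 0).
  4. Final stack is the convex hull in CCW order: (-5, -7), (6, -7), (6, 6), (-7, 2), (-8, 1).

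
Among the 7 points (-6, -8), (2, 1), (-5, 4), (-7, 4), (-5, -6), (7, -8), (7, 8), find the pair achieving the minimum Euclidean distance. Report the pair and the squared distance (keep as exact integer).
Pair = ((-5, 4), (-7, 4)); squared distance = 4

Compute all C(7, 2) = 21 pairwise squared distances (x_i − x_j)² + (y_i − y_j)². The minimum is 4, attained by the pair ((-5, 4), (-7, 4)).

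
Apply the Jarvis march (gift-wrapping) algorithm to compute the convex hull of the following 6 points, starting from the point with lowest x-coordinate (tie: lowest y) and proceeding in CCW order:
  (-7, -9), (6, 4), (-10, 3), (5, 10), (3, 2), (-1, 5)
Hull (CCW) = [(-10, 3), (-7, -9), (6, 4), (5, 10)]

Jarvis march: at each step, from the current hull vertex p, select the next vertex q as the point such that every other point lies strictly to the left of (or on) the directed line p → q. (Equivalently: for every other point r, the cross product (q − p) × (r − p) ≥ 0.)
Starting point (lowest x, tie lowest y): (-10, 3). Wrap until returning to start. Resulting hull: (-10, 3), (-7, -9), (6, 4), (5, 10).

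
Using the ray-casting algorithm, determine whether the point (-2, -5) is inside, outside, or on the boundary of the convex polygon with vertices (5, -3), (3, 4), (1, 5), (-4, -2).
The point (-2, -5) lies strictly outside the polygon

Cast a horizontal ray to the right from the query point and count how many polygon edges it crosses (each edge strictly once or zero times, handled with the usual half-open convention). 
Parity of crossings → even ⇒ outside.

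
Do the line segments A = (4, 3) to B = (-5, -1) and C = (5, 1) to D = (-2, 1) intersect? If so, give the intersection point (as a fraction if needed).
Yes; intersection at (-1/2, 1) (t = 1/2 on AB, s = 11/14 on CD)

Parametrize AB as A + t(B − A) = (4 + -9 t, 3 + -4 t) and CD as C + s(D − C) = (5 + -7 s, 1 + 0 s). Solve the linear system for (t, s). Determinant = 28 ≠ 0, so a unique intersection of the containing lines exists. Solution: t = 1/2, s = 11/14 — both in [0, 1], so the segments cross. Intersection point: (-1/2, 1).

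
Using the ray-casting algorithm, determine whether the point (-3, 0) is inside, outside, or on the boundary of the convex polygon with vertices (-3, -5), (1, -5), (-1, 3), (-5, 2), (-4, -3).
The point (-3, 0) lies strictly inside the polygon

Cast a horizontal ray to the right from the query point and count how many polygon edges it crosses (each edge strictly once or zero times, handled with the usual half-open convention). 
Parity of crossings → odd ⇒ inside.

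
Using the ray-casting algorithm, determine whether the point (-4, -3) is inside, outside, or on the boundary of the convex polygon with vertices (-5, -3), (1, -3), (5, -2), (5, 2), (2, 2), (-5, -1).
The point (-4, -3) lies on the polygon boundary

Boundary check: the query satisfies the collinearity and bounding-box conditions for some polygon edge, so it lies exactly on the boundary.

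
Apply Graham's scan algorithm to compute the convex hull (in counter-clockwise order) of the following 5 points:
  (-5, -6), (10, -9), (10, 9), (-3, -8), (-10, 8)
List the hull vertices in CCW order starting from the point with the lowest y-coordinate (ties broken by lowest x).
Hull (CCW) = [(10, -9), (10, 9), (-10, 8), (-5, -6), (-3, -8)]

Graham scan procedure:
  1. Find the pivot p₀ = point with lowest y (tie → lowest x): (10, -9).
  2. Sort the remaining points by polar angle around p₀.
  3. Walk through sorted points, maintaining a stack; pop the top while the last three entries make a non-left turn (cross product ≤ 0).
  4. Final stack is the convex hull in CCW order: (10, -9), (10, 9), (-10, 8), (-5, -6), (-3, -8).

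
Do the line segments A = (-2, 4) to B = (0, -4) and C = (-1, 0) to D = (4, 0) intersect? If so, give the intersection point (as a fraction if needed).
Yes; intersection at (-1, 0) (t = 1/2 on AB, s = 0 on CD)

Parametrize AB as A + t(B − A) = (-2 + 2 t, 4 + -8 t) and CD as C + s(D − C) = (-1 + 5 s, 0 + 0 s). Solve the linear system for (t, s). Determinant = -40 ≠ 0, so a unique intersection of the containing lines exists. Solution: t = 1/2, s = 0 — both in [0, 1], so the segments cross. Intersection point: (-1, 0).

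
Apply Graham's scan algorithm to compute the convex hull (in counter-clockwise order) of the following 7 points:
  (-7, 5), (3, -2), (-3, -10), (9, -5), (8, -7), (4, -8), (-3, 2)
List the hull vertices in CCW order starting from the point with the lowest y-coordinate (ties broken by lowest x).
Hull (CCW) = [(-3, -10), (8, -7), (9, -5), (-7, 5)]

Graham scan procedure:
  1. Find the pivot p₀ = point with lowest y (tie → lowest x): (-3, -10).
  2. Sort the remaining points by polar angle around p₀.
  3. Walk through sorted points, maintaining a stack; pop the top while the last three entries make a non-left turn (cross product ≤ 0).
  4. Final stack is the convex hull in CCW order: (-3, -10), (8, -7), (9, -5), (-7, 5).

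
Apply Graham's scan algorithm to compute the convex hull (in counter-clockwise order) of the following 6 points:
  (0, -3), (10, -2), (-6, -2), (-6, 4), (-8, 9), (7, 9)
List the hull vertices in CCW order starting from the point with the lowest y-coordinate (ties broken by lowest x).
Hull (CCW) = [(0, -3), (10, -2), (7, 9), (-8, 9), (-6, -2)]

Graham scan procedure:
  1. Find the pivot p₀ = point with lowest y (tie → lowest x): (0, -3).
  2. Sort the remaining points by polar angle around p₀.
  3. Walk through sorted points, maintaining a stack; pop the top while the last three entries make a non-left turn (cross product ≤ 0).
  4. Final stack is the convex hull in CCW order: (0, -3), (10, -2), (7, 9), (-8, 9), (-6, -2).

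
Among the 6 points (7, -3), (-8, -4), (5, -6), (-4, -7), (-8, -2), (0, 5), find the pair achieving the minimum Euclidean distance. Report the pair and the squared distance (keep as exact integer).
Pair = ((-8, -4), (-8, -2)); squared distance = 4

Compute all C(6, 2) = 15 pairwise squared distances (x_i − x_j)² + (y_i − y_j)². The minimum is 4, attained by the pair ((-8, -4), (-8, -2)).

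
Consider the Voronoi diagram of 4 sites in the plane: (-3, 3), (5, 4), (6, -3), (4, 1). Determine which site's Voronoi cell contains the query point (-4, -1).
Nearest site = (-3, 3)

The Voronoi cell of site s contains exactly those query points closer to s than to any other site. Compute squared distances from q = (-4, -1) to each site:
  (-3 − -4)² + (3 − -1)² = 17
  (4 − -4)² + (1 − -1)² = 68
  (6 − -4)² + (-3 − -1)² = 104
  (5 − -4)² + (4 − -1)² = 106
Minimum is attained by (-3, 3), so q lies in its Voronoi cell.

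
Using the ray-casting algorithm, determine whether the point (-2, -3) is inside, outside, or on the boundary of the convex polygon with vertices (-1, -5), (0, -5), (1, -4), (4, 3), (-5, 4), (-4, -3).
The point (-2, -3) lies strictly inside the polygon

Cast a horizontal ray to the right from the query point and count how many polygon edges it crosses (each edge strictly once or zero times, handled with the usual half-open convention). 
Parity of crossings → odd ⇒ inside.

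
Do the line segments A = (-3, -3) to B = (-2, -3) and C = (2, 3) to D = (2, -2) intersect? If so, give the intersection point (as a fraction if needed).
No (intersection of containing lines falls outside at least one segment)

Parametrize and solve: t = 5, s = 6/5. At least one of these is outside [0, 1], so the segments do not intersect.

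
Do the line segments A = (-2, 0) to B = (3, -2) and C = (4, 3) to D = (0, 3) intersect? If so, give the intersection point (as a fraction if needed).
No (intersection of containing lines falls outside at least one segment)

Parametrize and solve: t = -3/2, s = 27/8. At least one of these is outside [0, 1], so the segments do not intersect.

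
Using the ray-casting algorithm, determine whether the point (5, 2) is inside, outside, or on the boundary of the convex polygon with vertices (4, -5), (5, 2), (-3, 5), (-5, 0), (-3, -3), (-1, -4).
The point (5, 2) lies on the polygon boundary

Boundary check: the query satisfies the collinearity and bounding-box conditions for some polygon edge, so it lies exactly on the boundary.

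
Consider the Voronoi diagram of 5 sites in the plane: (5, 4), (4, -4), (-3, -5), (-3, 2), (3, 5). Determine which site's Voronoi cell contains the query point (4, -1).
Nearest site = (4, -4)

The Voronoi cell of site s contains exactly those query points closer to s than to any other site. Compute squared distances from q = (4, -1) to each site:
  (4 − 4)² + (-4 − -1)² = 9
  (5 − 4)² + (4 − -1)² = 26
  (3 − 4)² + (5 − -1)² = 37
  (-3 − 4)² + (2 − -1)² = 58
  (-3 − 4)² + (-5 − -1)² = 65
Minimum is attained by (4, -4), so q lies in its Voronoi cell.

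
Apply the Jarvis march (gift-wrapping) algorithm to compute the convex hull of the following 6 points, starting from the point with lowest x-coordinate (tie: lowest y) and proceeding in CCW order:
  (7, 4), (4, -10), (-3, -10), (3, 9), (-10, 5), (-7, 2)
Hull (CCW) = [(-10, 5), (-3, -10), (4, -10), (7, 4), (3, 9)]

Jarvis march: at each step, from the current hull vertex p, select the next vertex q as the point such that every other point lies strictly to the left of (or on) the directed line p → q. (Equivalently: for every other point r, the cross product (q − p) × (r − p) ≥ 0.)
Starting point (lowest x, tie lowest y): (-10, 5). Wrap until returning to start. Resulting hull: (-10, 5), (-3, -10), (4, -10), (7, 4), (3, 9).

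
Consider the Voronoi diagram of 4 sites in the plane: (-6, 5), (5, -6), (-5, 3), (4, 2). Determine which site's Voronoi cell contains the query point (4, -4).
Nearest site = (5, -6)

The Voronoi cell of site s contains exactly those query points closer to s than to any other site. Compute squared distances from q = (4, -4) to each site:
  (5 − 4)² + (-6 − -4)² = 5
  (4 − 4)² + (2 − -4)² = 36
  (-5 − 4)² + (3 − -4)² = 130
  (-6 − 4)² + (5 − -4)² = 181
Minimum is attained by (5, -6), so q lies in its Voronoi cell.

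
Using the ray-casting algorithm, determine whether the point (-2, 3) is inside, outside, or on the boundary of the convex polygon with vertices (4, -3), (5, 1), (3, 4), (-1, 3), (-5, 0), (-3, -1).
The point (-2, 3) lies strictly outside the polygon

Cast a horizontal ray to the right from the query point and count how many polygon edges it crosses (each edge strictly once or zero times, handled with the usual half-open convention). 
Parity of crossings → even ⇒ outside.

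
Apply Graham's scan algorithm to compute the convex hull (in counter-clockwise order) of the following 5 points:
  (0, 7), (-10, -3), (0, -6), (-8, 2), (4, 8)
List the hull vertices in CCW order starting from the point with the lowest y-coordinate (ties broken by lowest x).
Hull (CCW) = [(0, -6), (4, 8), (0, 7), (-8, 2), (-10, -3)]

Graham scan procedure:
  1. Find the pivot p₀ = point with lowest y (tie → lowest x): (0, -6).
  2. Sort the remaining points by polar angle around p₀.
  3. Walk through sorted points, maintaining a stack; pop the top while the last three entries make a non-left turn (cross product ≤ 0).
  4. Final stack is the convex hull in CCW order: (0, -6), (4, 8), (0, 7), (-8, 2), (-10, -3).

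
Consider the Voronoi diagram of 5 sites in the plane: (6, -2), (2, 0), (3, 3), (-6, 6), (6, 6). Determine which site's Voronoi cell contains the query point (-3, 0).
Nearest site = (2, 0)

The Voronoi cell of site s contains exactly those query points closer to s than to any other site. Compute squared distances from q = (-3, 0) to each site:
  (2 − -3)² + (0 − 0)² = 25
  (-6 − -3)² + (6 − 0)² = 45
  (3 − -3)² + (3 − 0)² = 45
  (6 − -3)² + (-2 − 0)² = 85
  (6 − -3)² + (6 − 0)² = 117
Minimum is attained by (2, 0), so q lies in its Voronoi cell.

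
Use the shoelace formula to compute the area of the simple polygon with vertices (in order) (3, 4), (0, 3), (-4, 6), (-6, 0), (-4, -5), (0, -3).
Area = 54

Shoelace formula: Area = (1/2) |Σ_i (x_i · y_{i+1} − x_{i+1} · y_i)| (indices mod n). Compute each cross term:
  (3)(3) − (0)(4) = 9
  (0)(6) − (-4)(3) = 12
  (-4)(0) − (-6)(6) = 36
  (-6)(-5) − (-4)(0) = 30
  (-4)(-3) − (0)(-5) = 12
  (0)(4) − (3)(-3) = 9
Sum = 108, so (signed) Area = 108/2 = 54, |Area| = 54.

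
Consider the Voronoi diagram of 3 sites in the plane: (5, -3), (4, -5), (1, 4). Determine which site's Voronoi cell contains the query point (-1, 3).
Nearest site = (1, 4)

The Voronoi cell of site s contains exactly those query points closer to s than to any other site. Compute squared distances from q = (-1, 3) to each site:
  (1 − -1)² + (4 − 3)² = 5
  (5 − -1)² + (-3 − 3)² = 72
  (4 − -1)² + (-5 − 3)² = 89
Minimum is attained by (1, 4), so q lies in its Voronoi cell.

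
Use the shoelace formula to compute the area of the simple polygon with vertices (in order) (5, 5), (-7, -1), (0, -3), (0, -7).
Area = 43

Shoelace formula: Area = (1/2) |Σ_i (x_i · y_{i+1} − x_{i+1} · y_i)| (indices mod n). Compute each cross term:
  (5)(-1) − (-7)(5) = 30
  (-7)(-3) − (0)(-1) = 21
  (0)(-7) − (0)(-3) = 0
  (0)(5) − (5)(-7) = 35
Sum = 86, so (signed) Area = 86/2 = 43, |Area| = 43.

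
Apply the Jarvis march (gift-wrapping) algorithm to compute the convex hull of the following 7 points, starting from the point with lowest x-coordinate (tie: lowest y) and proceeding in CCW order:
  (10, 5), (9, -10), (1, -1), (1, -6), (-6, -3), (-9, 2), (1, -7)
Hull (CCW) = [(-9, 2), (-6, -3), (1, -7), (9, -10), (10, 5)]

Jarvis march: at each step, from the current hull vertex p, select the next vertex q as the point such that every other point lies strictly to the left of (or on) the directed line p → q. (Equivalently: for every other point r, the cross product (q − p) × (r − p) ≥ 0.)
Starting point (lowest x, tie lowest y): (-9, 2). Wrap until returning to start. Resulting hull: (-9, 2), (-6, -3), (1, -7), (9, -10), (10, 5).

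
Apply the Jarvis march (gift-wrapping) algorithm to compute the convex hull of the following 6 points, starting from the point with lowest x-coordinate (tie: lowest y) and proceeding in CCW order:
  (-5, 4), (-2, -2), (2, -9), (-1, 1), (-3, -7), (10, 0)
Hull (CCW) = [(-5, 4), (-3, -7), (2, -9), (10, 0)]

Jarvis march: at each step, from the current hull vertex p, select the next vertex q as the point such that every other point lies strictly to the left of (or on) the directed line p → q. (Equivalently: for every other point r, the cross product (q − p) × (r − p) ≥ 0.)
Starting point (lowest x, tie lowest y): (-5, 4). Wrap until returning to start. Resulting hull: (-5, 4), (-3, -7), (2, -9), (10, 0).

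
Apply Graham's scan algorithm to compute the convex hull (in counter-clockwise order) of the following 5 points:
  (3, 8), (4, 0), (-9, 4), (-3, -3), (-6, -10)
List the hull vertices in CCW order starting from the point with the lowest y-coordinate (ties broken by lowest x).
Hull (CCW) = [(-6, -10), (4, 0), (3, 8), (-9, 4)]

Graham scan procedure:
  1. Find the pivot p₀ = point with lowest y (tie → lowest x): (-6, -10).
  2. Sort the remaining points by polar angle around p₀.
  3. Walk through sorted points, maintaining a stack; pop the top while the last three entries make a non-left turn (cross product ≤ 0).
  4. Final stack is the convex hull in CCW order: (-6, -10), (4, 0), (3, 8), (-9, 4).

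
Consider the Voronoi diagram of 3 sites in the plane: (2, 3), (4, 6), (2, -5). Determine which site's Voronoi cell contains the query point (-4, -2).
Nearest site = (2, -5)

The Voronoi cell of site s contains exactly those query points closer to s than to any other site. Compute squared distances from q = (-4, -2) to each site:
  (2 − -4)² + (-5 − -2)² = 45
  (2 − -4)² + (3 − -2)² = 61
  (4 − -4)² + (6 − -2)² = 128
Minimum is attained by (2, -5), so q lies in its Voronoi cell.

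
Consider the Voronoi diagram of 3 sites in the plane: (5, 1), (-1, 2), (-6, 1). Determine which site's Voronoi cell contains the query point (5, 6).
Nearest site = (5, 1)

The Voronoi cell of site s contains exactly those query points closer to s than to any other site. Compute squared distances from q = (5, 6) to each site:
  (5 − 5)² + (1 − 6)² = 25
  (-1 − 5)² + (2 − 6)² = 52
  (-6 − 5)² + (1 − 6)² = 146
Minimum is attained by (5, 1), so q lies in its Voronoi cell.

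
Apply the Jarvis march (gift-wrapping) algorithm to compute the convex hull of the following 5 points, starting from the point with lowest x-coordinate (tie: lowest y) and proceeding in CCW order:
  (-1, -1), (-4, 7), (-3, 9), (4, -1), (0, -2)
Hull (CCW) = [(-4, 7), (-1, -1), (0, -2), (4, -1), (-3, 9)]

Jarvis march: at each step, from the current hull vertex p, select the next vertex q as the point such that every other point lies strictly to the left of (or on) the directed line p → q. (Equivalently: for every other point r, the cross product (q − p) × (r − p) ≥ 0.)
Starting point (lowest x, tie lowest y): (-4, 7). Wrap until returning to start. Resulting hull: (-4, 7), (-1, -1), (0, -2), (4, -1), (-3, 9).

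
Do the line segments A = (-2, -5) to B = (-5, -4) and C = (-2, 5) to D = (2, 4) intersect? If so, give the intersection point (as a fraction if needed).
No (intersection of containing lines falls outside at least one segment)

Parametrize and solve: t = 40, s = -30. At least one of these is outside [0, 1], so the segments do not intersect.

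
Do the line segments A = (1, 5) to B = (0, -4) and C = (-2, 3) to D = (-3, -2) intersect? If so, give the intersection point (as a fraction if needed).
No (intersection of containing lines falls outside at least one segment)

Parametrize and solve: t = -13/4, s = -25/4. At least one of these is outside [0, 1], so the segments do not intersect.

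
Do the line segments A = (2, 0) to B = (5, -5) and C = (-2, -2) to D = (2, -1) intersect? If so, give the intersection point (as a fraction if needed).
No (intersection of containing lines falls outside at least one segment)

Parametrize and solve: t = 4/23, s = 26/23. At least one of these is outside [0, 1], so the segments do not intersect.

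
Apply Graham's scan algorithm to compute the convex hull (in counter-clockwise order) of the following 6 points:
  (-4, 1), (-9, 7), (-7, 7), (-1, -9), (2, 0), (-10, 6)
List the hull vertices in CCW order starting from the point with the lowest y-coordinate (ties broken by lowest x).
Hull (CCW) = [(-1, -9), (2, 0), (-7, 7), (-9, 7), (-10, 6)]

Graham scan procedure:
  1. Find the pivot p₀ = point with lowest y (tie → lowest x): (-1, -9).
  2. Sort the remaining points by polar angle around p₀.
  3. Walk through sorted points, maintaining a stack; pop the top while the last three entries make a non-left turn (cross product ≤ 0).
  4. Final stack is the convex hull in CCW order: (-1, -9), (2, 0), (-7, 7), (-9, 7), (-10, 6).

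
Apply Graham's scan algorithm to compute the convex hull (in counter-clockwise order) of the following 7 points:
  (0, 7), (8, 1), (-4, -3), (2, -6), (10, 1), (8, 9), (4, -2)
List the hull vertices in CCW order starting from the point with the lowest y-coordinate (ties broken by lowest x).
Hull (CCW) = [(2, -6), (10, 1), (8, 9), (0, 7), (-4, -3)]

Graham scan procedure:
  1. Find the pivot p₀ = point with lowest y (tie → lowest x): (2, -6).
  2. Sort the remaining points by polar angle around p₀.
  3. Walk through sorted points, maintaining a stack; pop the top while the last three entries make a non-left turn (cross product ≤ 0).
  4. Final stack is the convex hull in CCW order: (2, -6), (10, 1), (8, 9), (0, 7), (-4, -3).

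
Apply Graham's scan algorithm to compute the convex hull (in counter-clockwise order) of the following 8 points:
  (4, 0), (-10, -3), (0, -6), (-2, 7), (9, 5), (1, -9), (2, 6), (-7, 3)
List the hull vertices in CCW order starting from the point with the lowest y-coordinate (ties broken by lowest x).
Hull (CCW) = [(1, -9), (9, 5), (-2, 7), (-7, 3), (-10, -3)]

Graham scan procedure:
  1. Find the pivot p₀ = point with lowest y (tie → lowest x): (1, -9).
  2. Sort the remaining points by polar angle around p₀.
  3. Walk through sorted points, maintaining a stack; pop the top while the last three entries make a non-left turn (cross product ≤ 0).
  4. Final stack is the convex hull in CCW order: (1, -9), (9, 5), (-2, 7), (-7, 3), (-10, -3).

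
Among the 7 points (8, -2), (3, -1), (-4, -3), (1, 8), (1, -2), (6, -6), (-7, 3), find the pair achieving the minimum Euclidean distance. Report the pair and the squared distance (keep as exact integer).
Pair = ((3, -1), (1, -2)); squared distance = 5

Compute all C(7, 2) = 21 pairwise squared distances (x_i − x_j)² + (y_i − y_j)². The minimum is 5, attained by the pair ((3, -1), (1, -2)).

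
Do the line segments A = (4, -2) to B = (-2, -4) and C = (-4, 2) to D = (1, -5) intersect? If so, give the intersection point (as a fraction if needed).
Yes; intersection at (-2/13, -44/13) (t = 9/13 on AB, s = 10/13 on CD)

Parametrize AB as A + t(B − A) = (4 + -6 t, -2 + -2 t) and CD as C + s(D − C) = (-4 + 5 s, 2 + -7 s). Solve the linear system for (t, s). Determinant = -52 ≠ 0, so a unique intersection of the containing lines exists. Solution: t = 9/13, s = 10/13 — both in [0, 1], so the segments cross. Intersection point: (-2/13, -44/13).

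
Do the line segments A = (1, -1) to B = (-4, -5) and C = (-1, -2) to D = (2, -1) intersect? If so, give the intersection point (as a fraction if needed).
Yes; intersection at (2/7, -11/7) (t = 1/7 on AB, s = 3/7 on CD)

Parametrize AB as A + t(B − A) = (1 + -5 t, -1 + -4 t) and CD as C + s(D − C) = (-1 + 3 s, -2 + 1 s). Solve the linear system for (t, s). Determinant = -7 ≠ 0, so a unique intersection of the containing lines exists. Solution: t = 1/7, s = 3/7 — both in [0, 1], so the segments cross. Intersection point: (2/7, -11/7).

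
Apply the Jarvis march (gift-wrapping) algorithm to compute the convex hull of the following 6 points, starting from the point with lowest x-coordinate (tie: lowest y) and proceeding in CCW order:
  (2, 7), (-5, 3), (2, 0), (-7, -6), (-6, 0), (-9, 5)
Hull (CCW) = [(-9, 5), (-7, -6), (2, 0), (2, 7)]

Jarvis march: at each step, from the current hull vertex p, select the next vertex q as the point such that every other point lies strictly to the left of (or on) the directed line p → q. (Equivalently: for every other point r, the cross product (q − p) × (r − p) ≥ 0.)
Starting point (lowest x, tie lowest y): (-9, 5). Wrap until returning to start. Resulting hull: (-9, 5), (-7, -6), (2, 0), (2, 7).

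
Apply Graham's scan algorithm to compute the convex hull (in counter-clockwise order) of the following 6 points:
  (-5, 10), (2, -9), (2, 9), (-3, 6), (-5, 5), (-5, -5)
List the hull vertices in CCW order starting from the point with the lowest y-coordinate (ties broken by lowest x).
Hull (CCW) = [(2, -9), (2, 9), (-5, 10), (-5, -5)]

Graham scan procedure:
  1. Find the pivot p₀ = point with lowest y (tie → lowest x): (2, -9).
  2. Sort the remaining points by polar angle around p₀.
  3. Walk through sorted points, maintaining a stack; pop the top while the last three entries make a non-left turn (cross product ≤ 0).
  4. Final stack is the convex hull in CCW order: (2, -9), (2, 9), (-5, 10), (-5, -5).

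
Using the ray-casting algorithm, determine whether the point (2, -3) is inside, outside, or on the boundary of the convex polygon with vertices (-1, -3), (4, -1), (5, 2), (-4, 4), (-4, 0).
The point (2, -3) lies strictly outside the polygon

Cast a horizontal ray to the right from the query point and count how many polygon edges it crosses (each edge strictly once or zero times, handled with the usual half-open convention). 
Parity of crossings → even ⇒ outside.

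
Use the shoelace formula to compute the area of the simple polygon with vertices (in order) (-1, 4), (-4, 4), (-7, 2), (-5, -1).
Area = 14

Shoelace formula: Area = (1/2) |Σ_i (x_i · y_{i+1} − x_{i+1} · y_i)| (indices mod n). Compute each cross term:
  (-1)(4) − (-4)(4) = 12
  (-4)(2) − (-7)(4) = 20
  (-7)(-1) − (-5)(2) = 17
  (-5)(4) − (-1)(-1) = -21
Sum = 28, so (signed) Area = 28/2 = 14, |Area| = 14.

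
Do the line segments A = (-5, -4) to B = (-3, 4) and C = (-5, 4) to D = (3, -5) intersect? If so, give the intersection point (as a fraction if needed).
Yes; intersection at (-141/41, 92/41) (t = 32/41 on AB, s = 8/41 on CD)

Parametrize AB as A + t(B − A) = (-5 + 2 t, -4 + 8 t) and CD as C + s(D − C) = (-5 + 8 s, 4 + -9 s). Solve the linear system for (t, s). Determinant = 82 ≠ 0, so a unique intersection of the containing lines exists. Solution: t = 32/41, s = 8/41 — both in [0, 1], so the segments cross. Intersection point: (-141/41, 92/41).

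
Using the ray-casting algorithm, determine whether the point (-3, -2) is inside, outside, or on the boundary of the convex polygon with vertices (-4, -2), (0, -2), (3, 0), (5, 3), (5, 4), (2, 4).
The point (-3, -2) lies on the polygon boundary

Boundary check: the query satisfies the collinearity and bounding-box conditions for some polygon edge, so it lies exactly on the boundary.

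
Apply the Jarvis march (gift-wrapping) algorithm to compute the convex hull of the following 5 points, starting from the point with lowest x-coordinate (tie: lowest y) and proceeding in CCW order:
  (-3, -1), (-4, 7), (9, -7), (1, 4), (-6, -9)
Hull (CCW) = [(-6, -9), (9, -7), (1, 4), (-4, 7)]

Jarvis march: at each step, from the current hull vertex p, select the next vertex q as the point such that every other point lies strictly to the left of (or on) the directed line p → q. (Equivalently: for every other point r, the cross product (q − p) × (r − p) ≥ 0.)
Starting point (lowest x, tie lowest y): (-6, -9). Wrap until returning to start. Resulting hull: (-6, -9), (9, -7), (1, 4), (-4, 7).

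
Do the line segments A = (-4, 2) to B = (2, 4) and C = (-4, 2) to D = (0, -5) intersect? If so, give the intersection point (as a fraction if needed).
Yes; intersection at (-4, 2) (t = 0 on AB, s = 0 on CD)

Parametrize AB as A + t(B − A) = (-4 + 6 t, 2 + 2 t) and CD as C + s(D − C) = (-4 + 4 s, 2 + -7 s). Solve the linear system for (t, s). Determinant = 50 ≠ 0, so a unique intersection of the containing lines exists. Solution: t = 0, s = 0 — both in [0, 1], so the segments cross. Intersection point: (-4, 2).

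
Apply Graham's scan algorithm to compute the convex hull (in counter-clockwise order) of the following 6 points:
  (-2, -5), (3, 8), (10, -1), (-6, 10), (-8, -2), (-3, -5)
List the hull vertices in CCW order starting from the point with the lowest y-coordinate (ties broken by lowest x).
Hull (CCW) = [(-3, -5), (-2, -5), (10, -1), (3, 8), (-6, 10), (-8, -2)]

Graham scan procedure:
  1. Find the pivot p₀ = point with lowest y (tie → lowest x): (-3, -5).
  2. Sort the remaining points by polar angle around p₀.
  3. Walk through sorted points, maintaining a stack; pop the top while the last three entries make a non-left turn (cross product ≤ 0).
  4. Final stack is the convex hull in CCW order: (-3, -5), (-2, -5), (10, -1), (3, 8), (-6, 10), (-8, -2).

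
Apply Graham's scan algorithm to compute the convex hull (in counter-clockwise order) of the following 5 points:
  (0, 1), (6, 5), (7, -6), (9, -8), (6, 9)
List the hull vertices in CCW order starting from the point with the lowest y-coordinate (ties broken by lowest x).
Hull (CCW) = [(9, -8), (6, 9), (0, 1)]

Graham scan procedure:
  1. Find the pivot p₀ = point with lowest y (tie → lowest x): (9, -8).
  2. Sort the remaining points by polar angle around p₀.
  3. Walk through sorted points, maintaining a stack; pop the top while the last three entries make a non-left turn (cross product ≤ 0).
  4. Final stack is the convex hull in CCW order: (9, -8), (6, 9), (0, 1).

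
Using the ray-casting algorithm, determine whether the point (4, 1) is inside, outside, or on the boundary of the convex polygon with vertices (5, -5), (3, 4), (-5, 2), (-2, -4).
The point (4, 1) lies strictly outside the polygon

Cast a horizontal ray to the right from the query point and count how many polygon edges it crosses (each edge strictly once or zero times, handled with the usual half-open convention). 
Parity of crossings → even ⇒ outside.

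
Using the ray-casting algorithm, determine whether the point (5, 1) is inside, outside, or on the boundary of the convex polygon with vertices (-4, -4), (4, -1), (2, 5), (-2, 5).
The point (5, 1) lies strictly outside the polygon

Cast a horizontal ray to the right from the query point and count how many polygon edges it crosses (each edge strictly once or zero times, handled with the usual half-open convention). 
Parity of crossings → even ⇒ outside.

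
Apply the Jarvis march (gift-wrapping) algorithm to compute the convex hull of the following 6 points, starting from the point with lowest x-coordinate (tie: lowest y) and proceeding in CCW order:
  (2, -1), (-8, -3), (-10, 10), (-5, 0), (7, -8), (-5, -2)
Hull (CCW) = [(-10, 10), (-8, -3), (7, -8), (2, -1)]

Jarvis march: at each step, from the current hull vertex p, select the next vertex q as the point such that every other point lies strictly to the left of (or on) the directed line p → q. (Equivalently: for every other point r, the cross product (q − p) × (r − p) ≥ 0.)
Starting point (lowest x, tie lowest y): (-10, 10). Wrap until returning to start. Resulting hull: (-10, 10), (-8, -3), (7, -8), (2, -1).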